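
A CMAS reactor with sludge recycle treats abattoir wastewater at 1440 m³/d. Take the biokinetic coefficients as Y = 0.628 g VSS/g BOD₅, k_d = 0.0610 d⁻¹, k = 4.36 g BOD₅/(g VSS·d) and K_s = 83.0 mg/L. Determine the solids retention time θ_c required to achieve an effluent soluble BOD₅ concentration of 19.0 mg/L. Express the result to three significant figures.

From 1/θ_c = Y·k·S/(K_s + S) − k_d: Y·k·S/(K_s+S) = 0.628 × 4.36 × 19.0 / (83.0 + 19.0) = 0.5100 d⁻¹.
Then 1/θ_c = μ − k_d = 0.5100 − 0.0610 = 0.4490 d⁻¹, giving θ_c = 2.227 d.

θ_c ≈ 2.23 d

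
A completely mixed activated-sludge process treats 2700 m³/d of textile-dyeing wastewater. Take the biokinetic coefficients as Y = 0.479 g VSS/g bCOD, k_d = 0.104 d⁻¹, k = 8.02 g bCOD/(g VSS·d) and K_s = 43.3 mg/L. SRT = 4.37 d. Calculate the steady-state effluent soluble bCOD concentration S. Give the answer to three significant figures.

S ≈ 4.11 mg/L

From the Monod/SRT balance for a CMAS, S = K_s·(1+k_d θ_c)/[θ_c·(Y k − k_d) − 1] = 43.3 × (1 + 0.104 × 4.37) / [4.37 × (0.479 × 8.02 − 0.104) − 1] = 62.98 / 15.33 = 4.107 mg/L.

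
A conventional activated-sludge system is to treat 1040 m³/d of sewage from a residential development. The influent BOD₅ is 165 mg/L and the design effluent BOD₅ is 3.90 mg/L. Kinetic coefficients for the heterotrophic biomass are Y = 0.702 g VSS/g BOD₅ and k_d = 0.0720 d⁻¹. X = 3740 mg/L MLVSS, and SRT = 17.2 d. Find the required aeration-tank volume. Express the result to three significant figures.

V ≈ 242 m³

From the SRT design equation V = Y Q (S₀−S) θ_c / [X (1 + k_d θ_c)] = 0.702 × 1040 × (165 − 3.90) × 17.2 / [3740 × (1 + 0.0720 × 17.2)] = 2.02×10^6 / 8372 = 241.6 m³.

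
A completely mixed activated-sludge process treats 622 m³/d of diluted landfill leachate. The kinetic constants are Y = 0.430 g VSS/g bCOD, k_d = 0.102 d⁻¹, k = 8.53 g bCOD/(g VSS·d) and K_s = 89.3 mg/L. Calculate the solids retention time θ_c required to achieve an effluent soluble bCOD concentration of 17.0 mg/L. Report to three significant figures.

θ_c ≈ 2.06 d

Specific growth rate at S = 17.0 mg/L: μ = YkS/(K_s+S) = 0.430·8.53·17.0/(89.3+17.0) = 0.5866 d⁻¹.
Then 1/θ_c = μ − k_d = 0.5866 − 0.102 = 0.4846 d⁻¹, giving θ_c = 2.064 d.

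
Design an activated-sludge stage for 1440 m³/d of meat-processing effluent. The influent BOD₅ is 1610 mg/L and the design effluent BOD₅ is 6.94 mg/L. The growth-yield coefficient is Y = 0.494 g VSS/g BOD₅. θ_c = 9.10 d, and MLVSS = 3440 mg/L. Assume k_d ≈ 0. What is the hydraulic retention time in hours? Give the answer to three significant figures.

V·X = Y·Q·ΔS·θ_c gives V = 0.494 × 1440 × (1610 − 6.94) × 9.10 / 3440 = 3017 m³.
HRT = V/Q = 3017 m³ / 1440 m³·d⁻¹ = 2.095 d × 24 = 50.28 h.

τ ≈ 50.3 h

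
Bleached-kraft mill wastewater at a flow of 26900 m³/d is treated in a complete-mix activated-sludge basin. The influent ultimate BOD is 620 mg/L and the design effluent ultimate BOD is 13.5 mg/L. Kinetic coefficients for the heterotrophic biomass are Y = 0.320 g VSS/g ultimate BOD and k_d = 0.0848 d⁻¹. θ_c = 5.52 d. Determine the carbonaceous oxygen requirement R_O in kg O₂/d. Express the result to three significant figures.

Observed yield with endogenous decay: Y_obs = Y / (1 + k_d·θ_c) = 0.320 / (1 + 0.0848 × 5.52) = 0.320 / 1.468 = 0.2180 g VSS/g ultimate BOD.
Q·(S₀ − S) = 26900 × (620 − 13.5) × 10⁻³ = 16315 kg/d removed.
Biomass synthesised: P_X = Y_obs × 16315 = 3556 kg VSS/d.
Carbonaceous O₂ demand = substrate oxidised − cell-mass equivalent = 16315 − 1.42 × 3556 = 11265 kg O₂/d.

R_O ≈ 11300 kg O₂/d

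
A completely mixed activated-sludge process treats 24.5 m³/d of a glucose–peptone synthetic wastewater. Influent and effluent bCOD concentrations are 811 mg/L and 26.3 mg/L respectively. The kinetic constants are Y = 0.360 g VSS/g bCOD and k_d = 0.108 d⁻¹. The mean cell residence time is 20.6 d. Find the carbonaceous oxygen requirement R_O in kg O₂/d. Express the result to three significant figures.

R_O ≈ 16.2 kg O₂/d

The observed yield is Y_obs = Y/(1 + k_d·θ_c) = 0.360 / (1 + 0.108 × 20.6) = 0.360 / 3.225 = 0.1116 g VSS per g bCOD removed.
ΔS = 811 − 26.3 = 784.7 mg/L, so the substrate removal rate is 24.5 × 784.7/1000 = 19.23 kg bCOD/d.
Net sludge production P_X = 0.1116 × 19.23 = 2.146 kg VSS/d.
R_O = Q·ΔS − 1.42 P_X = 19.23 − 3.048 = 16.18 kg O₂/d.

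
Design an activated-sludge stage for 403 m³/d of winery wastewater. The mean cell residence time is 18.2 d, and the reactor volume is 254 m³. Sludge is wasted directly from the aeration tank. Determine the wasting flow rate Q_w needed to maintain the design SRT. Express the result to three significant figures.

For wasting at MLVSS concentration, Q_w = V/θ_c = 254.0/18.2 = 13.96 m³/d.

Q_w ≈ 14.0 m³/d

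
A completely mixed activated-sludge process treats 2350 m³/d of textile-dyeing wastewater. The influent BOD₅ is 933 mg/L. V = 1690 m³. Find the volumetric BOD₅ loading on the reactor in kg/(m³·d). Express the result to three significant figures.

L_v = Q S₀ / V = 2350 × 933 × 10⁻³ / 1690 = 1.297 kg/(m³·d).

L_v ≈ 1.30 kg BOD₅/(m³·d)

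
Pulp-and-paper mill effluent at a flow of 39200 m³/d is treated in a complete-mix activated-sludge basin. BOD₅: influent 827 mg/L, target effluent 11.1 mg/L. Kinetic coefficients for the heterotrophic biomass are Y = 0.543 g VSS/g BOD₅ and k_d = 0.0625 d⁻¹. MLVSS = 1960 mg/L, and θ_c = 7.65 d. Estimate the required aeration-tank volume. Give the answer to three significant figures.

From the SRT design equation V = Y Q (S₀−S) θ_c / [X (1 + k_d θ_c)] = 0.543 × 39200 × (827 − 11.1) × 7.65 / [1960 × (1 + 0.0625 × 7.65)] = 1.33×10^8 / 2897 = 45858 m³.

V ≈ 45900 m³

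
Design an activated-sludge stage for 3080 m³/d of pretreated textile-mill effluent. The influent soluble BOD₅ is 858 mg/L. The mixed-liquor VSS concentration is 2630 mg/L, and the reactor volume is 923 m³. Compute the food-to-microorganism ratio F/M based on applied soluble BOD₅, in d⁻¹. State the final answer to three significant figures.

F/M ≈ 1.09 d⁻¹

Food-to-microorganism ratio F/M = Q S₀ / (V X) = 3080 × 858 / (923.0 × 2630) = 1.089 d⁻¹.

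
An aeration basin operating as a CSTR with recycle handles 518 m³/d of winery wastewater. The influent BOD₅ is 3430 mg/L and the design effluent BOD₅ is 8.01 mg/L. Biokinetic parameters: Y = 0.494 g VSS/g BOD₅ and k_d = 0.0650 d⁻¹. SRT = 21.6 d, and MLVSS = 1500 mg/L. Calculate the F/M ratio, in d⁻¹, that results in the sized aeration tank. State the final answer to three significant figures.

F/M ≈ 0.226 d⁻¹

Rearranging the biomass balance for a CMAS with decay, V = Y·Q·ΔS·θ_c / [X·(1+k_d θ_c)] = 0.494 × 518 × (3430 − 8.01) × 21.6 / [1500 × (1 + 0.0650 × 21.6)] = 1.89×10^7 / 3606 = 5245 m³.
F/M = Q·S₀ / (V·X) = 518 × 3430 / (5245 × 1500) = 0.2258 g BOD₅·(g VSS·d)⁻¹.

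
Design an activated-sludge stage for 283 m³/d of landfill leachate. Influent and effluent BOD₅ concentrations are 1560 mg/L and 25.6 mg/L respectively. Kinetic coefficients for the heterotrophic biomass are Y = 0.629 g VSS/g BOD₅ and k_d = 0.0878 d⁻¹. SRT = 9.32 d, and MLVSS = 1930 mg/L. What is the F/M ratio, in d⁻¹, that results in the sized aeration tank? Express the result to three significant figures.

From the SRT design equation V = Y Q (S₀−S) θ_c / [X (1 + k_d θ_c)] = 0.629 × 283 × (1560 − 25.6) × 9.32 / [1930 × (1 + 0.0878 × 9.32)] = 2.55×10^6 / 3509 = 725.4 m³.
Food-to-microorganism ratio F/M = Q S₀ / (V X) = 283 × 1560 / (725.4 × 1930) = 0.3153 d⁻¹.

F/M ≈ 0.315 d⁻¹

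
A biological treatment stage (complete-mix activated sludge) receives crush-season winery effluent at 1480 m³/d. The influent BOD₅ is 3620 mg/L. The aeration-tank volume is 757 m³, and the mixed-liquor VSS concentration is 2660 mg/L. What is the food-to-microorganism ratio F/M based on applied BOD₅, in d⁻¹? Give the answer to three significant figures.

F/M ≈ 2.66 d⁻¹

F/M = Q·S₀ / (V·X) = 1480 × 3620 / (757.0 × 2660) = 2.661 g BOD₅·(g VSS·d)⁻¹.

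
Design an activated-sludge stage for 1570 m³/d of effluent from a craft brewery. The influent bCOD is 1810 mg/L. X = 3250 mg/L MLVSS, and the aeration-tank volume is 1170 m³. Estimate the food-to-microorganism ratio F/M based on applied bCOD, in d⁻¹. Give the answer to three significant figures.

F/M ≈ 0.747 d⁻¹

F/M = applied load / biomass = Q·S₀/(V·X) = 1570 × 1810 / (1170 × 3250) = 0.7473 d⁻¹.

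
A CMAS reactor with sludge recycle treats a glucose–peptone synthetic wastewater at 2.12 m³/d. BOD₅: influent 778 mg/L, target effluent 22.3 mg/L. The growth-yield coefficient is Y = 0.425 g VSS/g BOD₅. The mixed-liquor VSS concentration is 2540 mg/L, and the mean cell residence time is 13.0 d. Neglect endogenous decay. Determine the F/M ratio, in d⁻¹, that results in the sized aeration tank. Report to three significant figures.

F/M ≈ 0.186 d⁻¹

V·X = Y·Q·ΔS·θ_c gives V = 0.425 × 2.12 × (778 − 22.3) × 13.0 / 2540 = 3.485 m³.
F/M = applied load / biomass = Q·S₀/(V·X) = 2.12 × 778 / (3.485 × 2540) = 0.1863 d⁻¹.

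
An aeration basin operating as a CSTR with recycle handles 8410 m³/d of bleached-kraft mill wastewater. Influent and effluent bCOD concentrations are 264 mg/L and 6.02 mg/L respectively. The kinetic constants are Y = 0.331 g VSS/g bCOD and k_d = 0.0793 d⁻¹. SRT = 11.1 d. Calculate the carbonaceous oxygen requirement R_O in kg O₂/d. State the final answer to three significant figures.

R_O ≈ 1630 kg O₂/d

Y_obs = Y / (1 + k_d θ_c) = 0.331 / (1 + 0.0793 × 11.1) = 0.331 / 1.880 = 0.1760.
ΔS = 264 − 6.02 = 258.0 mg/L, so the substrate removal rate is 8410 × 258.0/1000 = 2170 kg bCOD/d.
Biomass synthesised: P_X = Y_obs × 2170 = 381.9 kg VSS/d.
R_O = Q·ΔS − 1.42 P_X = 2170 − 542.4 = 1627 kg O₂/d.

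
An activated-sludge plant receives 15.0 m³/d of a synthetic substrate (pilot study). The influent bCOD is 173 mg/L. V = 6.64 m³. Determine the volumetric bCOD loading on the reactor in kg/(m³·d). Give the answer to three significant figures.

L_v ≈ 0.391 kg bCOD/(m³·d)

L_v = Q S₀ / V = 15.0 × 173 × 10⁻³ / 6.640 = 0.3908 kg/(m³·d).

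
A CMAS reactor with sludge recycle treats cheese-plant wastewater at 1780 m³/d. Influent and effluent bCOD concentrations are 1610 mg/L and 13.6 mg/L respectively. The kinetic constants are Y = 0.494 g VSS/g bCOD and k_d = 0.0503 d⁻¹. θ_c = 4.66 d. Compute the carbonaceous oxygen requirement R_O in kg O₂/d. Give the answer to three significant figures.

R_O ≈ 1230 kg O₂/d

Correct the yield for decay: Y_obs = Y/(1 + k_d θ_c) = 0.494 / (1 + 0.0503 × 4.66) = 0.494 / 1.234 = 0.4002.
Q·(S₀ − S) = 1780 × (1610 − 13.6) × 10⁻³ = 2842 kg/d removed.
Biomass synthesised: P_X = Y_obs × 2842 = 1137 kg VSS/d.
R_O = Q·ΔS − 1.42 P_X = 2842 − 1615 = 1227 kg O₂/d.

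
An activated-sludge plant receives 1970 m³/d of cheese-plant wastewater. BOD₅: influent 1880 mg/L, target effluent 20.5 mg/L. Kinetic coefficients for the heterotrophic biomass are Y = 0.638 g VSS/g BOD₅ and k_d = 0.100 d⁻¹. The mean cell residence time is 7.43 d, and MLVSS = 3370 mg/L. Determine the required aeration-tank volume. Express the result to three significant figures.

V ≈ 2960 m³

Steady-state biomass mass balance: V·X·(1 + k_d·θ_c) = Y·Q·(S₀ − S)·θ_c, so V = 0.638 × 1970 × (1880 − 20.5) × 7.43 / [3370 × (1 + 0.100 × 7.43)] = 1.74×10^7 / 5874 = 2956 m³.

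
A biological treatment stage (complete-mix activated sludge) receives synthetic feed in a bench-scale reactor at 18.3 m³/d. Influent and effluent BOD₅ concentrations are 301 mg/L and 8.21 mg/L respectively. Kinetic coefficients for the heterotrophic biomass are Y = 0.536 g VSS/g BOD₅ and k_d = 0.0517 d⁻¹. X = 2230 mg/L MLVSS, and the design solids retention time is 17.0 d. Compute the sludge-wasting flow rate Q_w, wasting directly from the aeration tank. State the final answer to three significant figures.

Q_w ≈ 0.685 m³/d

From the SRT design equation V = Y Q (S₀−S) θ_c / [X (1 + k_d θ_c)] = 0.536 × 18.3 × (301 − 8.21) × 17.0 / [2230 × (1 + 0.0517 × 17.0)] = 4.88×10^4 / 4190 = 11.65 m³.
With mixed-liquor wasting, θ_c = V/Q_w, so Q_w = V/θ_c = 11.65/17.0 = 0.6854 m³/d.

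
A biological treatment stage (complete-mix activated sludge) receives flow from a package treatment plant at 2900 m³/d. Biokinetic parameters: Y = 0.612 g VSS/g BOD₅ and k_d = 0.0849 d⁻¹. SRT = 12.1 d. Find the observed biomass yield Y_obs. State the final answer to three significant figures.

Y_obs ≈ 0.302 g VSS/g BOD₅

Correct the yield for decay: Y_obs = Y/(1 + k_d θ_c) = 0.612 / (1 + 0.0849 × 12.1) = 0.612 / 2.027 = 0.3019.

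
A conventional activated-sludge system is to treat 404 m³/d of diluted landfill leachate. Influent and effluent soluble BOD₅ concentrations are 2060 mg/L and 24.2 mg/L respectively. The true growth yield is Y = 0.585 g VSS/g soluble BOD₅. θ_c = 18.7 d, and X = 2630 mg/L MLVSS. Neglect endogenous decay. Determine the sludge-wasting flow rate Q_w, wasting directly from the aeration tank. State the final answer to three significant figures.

V·X = Y·Q·ΔS·θ_c gives V = 0.585 × 404 × (2060 − 24.2) × 18.7 / 2630 = 3421 m³.
For wasting at MLVSS concentration, Q_w = V/θ_c = 3421/18.7 = 182.9 m³/d.

Q_w ≈ 183 m³/d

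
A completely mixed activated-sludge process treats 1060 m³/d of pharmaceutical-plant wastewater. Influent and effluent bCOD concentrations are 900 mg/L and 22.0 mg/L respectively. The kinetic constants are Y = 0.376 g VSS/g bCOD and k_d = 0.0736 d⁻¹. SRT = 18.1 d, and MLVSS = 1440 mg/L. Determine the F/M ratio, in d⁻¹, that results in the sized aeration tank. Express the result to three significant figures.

F/M ≈ 0.351 d⁻¹

Steady-state biomass mass balance: V·X·(1 + k_d·θ_c) = Y·Q·(S₀ − S)·θ_c, so V = 0.376 × 1060 × (900 − 22.0) × 18.1 / [1440 × (1 + 0.0736 × 18.1)] = 6.33×10^6 / 3358 = 1886 m³.
F/M = applied load / biomass = Q·S₀/(V·X) = 1060 × 900 / (1886 × 1440) = 0.3513 d⁻¹.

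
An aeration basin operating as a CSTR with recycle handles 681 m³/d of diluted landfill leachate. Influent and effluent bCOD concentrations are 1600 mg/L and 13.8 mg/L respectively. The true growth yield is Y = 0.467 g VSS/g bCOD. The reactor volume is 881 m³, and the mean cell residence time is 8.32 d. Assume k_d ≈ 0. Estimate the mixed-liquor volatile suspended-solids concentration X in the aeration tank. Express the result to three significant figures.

X ≈ 4760 mg/L

Without decay, X = Y Q (S₀−S) θ_c / V = 0.467 × 681 × (1600 − 13.8) × 8.32 / 881 = 4764 mg/L.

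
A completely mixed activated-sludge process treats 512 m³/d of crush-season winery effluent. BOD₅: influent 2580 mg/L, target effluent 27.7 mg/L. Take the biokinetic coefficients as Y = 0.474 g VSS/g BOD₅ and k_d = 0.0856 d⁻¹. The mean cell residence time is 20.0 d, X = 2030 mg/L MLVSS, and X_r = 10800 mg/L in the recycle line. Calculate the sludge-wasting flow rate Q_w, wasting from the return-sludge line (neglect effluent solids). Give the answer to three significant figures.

Rearranging the biomass balance for a CMAS with decay, V = Y·Q·ΔS·θ_c / [X·(1+k_d θ_c)] = 0.474 × 512 × (2580 − 27.7) × 20.0 / [2030 × (1 + 0.0856 × 20.0)] = 1.24×10^7 / 5505 = 2250 m³.
θ_c = V·X/(Q_w·X_r) when wasting from the recycle, so Q_w = V·X/(θ_c·X_r) = 2250 × 2030 / (20.0 × 10800) = 21.15 m³/d.

Q_w ≈ 21.1 m³/d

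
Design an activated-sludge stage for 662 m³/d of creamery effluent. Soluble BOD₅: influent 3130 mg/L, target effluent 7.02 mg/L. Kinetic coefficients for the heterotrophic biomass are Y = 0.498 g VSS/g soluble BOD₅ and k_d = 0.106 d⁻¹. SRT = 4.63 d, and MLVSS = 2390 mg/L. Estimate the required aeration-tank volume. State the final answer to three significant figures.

V ≈ 1340 m³

Rearranging the biomass balance for a CMAS with decay, V = Y·Q·ΔS·θ_c / [X·(1+k_d θ_c)] = 0.498 × 662 × (3130 − 7.02) × 4.63 / [2390 × (1 + 0.106 × 4.63)] = 4.77×10^6 / 3563 = 1338 m³.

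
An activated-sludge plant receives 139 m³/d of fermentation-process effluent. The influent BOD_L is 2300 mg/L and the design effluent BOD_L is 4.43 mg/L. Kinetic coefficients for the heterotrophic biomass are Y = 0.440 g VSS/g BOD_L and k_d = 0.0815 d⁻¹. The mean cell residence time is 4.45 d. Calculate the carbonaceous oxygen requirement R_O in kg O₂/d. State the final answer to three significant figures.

R_O ≈ 173 kg O₂/d

Y_obs = Y / (1 + k_d θ_c) = 0.440 / (1 + 0.0815 × 4.45) = 0.440 / 1.363 = 0.3229.
Mass of BOD_L removed per day: Q(S₀ − S) = 139 × 2296 g/m³ = 319.1 kg/d.
Net sludge production P_X = 0.3229 × 319.1 = 103.0 kg VSS/d.
R_O = Q·ΔS − 1.42 P_X = 319.1 − 146.3 = 172.8 kg O₂/d.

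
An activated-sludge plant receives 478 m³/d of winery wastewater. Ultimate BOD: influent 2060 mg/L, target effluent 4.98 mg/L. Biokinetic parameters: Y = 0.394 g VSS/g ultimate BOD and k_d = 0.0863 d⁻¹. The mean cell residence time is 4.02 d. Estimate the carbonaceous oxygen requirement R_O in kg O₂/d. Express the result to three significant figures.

R_O ≈ 574 kg O₂/d

Y_obs = Y / (1 + k_d θ_c) = 0.394 / (1 + 0.0863 × 4.02) = 0.394 / 1.347 = 0.2925.
Q·(S₀ − S) = 478 × (2060 − 4.98) × 10⁻³ = 982.3 kg/d removed.
Biomass synthesised: P_X = Y_obs × 982.3 = 287.3 kg VSS/d.
R_O = Q·ΔS − 1.42 P_X = 982.3 − 408.0 = 574.3 kg O₂/d.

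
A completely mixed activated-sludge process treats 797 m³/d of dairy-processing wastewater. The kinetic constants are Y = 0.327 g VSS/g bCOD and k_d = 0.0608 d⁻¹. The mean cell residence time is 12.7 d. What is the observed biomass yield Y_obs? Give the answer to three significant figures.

Y_obs ≈ 0.185 g VSS/g bCOD

The observed yield is Y_obs = Y/(1 + k_d·θ_c) = 0.327 / (1 + 0.0608 × 12.7) = 0.327 / 1.772 = 0.1845 g VSS per g bCOD removed.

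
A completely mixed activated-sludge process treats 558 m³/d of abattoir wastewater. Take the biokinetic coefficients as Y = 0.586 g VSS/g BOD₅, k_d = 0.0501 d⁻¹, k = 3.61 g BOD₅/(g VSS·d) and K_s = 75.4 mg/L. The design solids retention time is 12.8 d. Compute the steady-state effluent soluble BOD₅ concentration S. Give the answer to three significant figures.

S ≈ 4.87 mg/L

From the Monod/SRT balance for a CMAS, S = K_s·(1+k_d θ_c)/[θ_c·(Y k − k_d) − 1] = 75.4 × (1 + 0.0501 × 12.8) / [12.8 × (0.586 × 3.61 − 0.0501) − 1] = 123.8 / 25.44 = 4.865 mg/L.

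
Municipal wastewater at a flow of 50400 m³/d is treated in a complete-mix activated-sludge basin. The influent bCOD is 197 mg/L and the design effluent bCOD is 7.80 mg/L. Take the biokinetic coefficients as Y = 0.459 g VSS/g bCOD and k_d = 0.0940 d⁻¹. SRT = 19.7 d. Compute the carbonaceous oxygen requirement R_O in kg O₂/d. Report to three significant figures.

Y_obs = Y / (1 + k_d θ_c) = 0.459 / (1 + 0.0940 × 19.7) = 0.459 / 2.852 = 0.1610.
Mass of bCOD removed per day: Q(S₀ − S) = 50400 × 189.2 g/m³ = 9536 kg/d.
P_X = Y_obs·Q·(S₀ − S) = 0.1610 × 9536 = 1535 kg VSS/d.
Carbonaceous O₂ demand = substrate oxidised − cell-mass equivalent = 9536 − 1.42 × 1535 = 7356 kg O₂/d.

R_O ≈ 7360 kg O₂/d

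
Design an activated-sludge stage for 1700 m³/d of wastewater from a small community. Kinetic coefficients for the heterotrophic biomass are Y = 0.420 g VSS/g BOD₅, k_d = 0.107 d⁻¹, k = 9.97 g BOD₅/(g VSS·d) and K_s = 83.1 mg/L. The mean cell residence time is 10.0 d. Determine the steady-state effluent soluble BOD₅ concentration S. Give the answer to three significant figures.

S ≈ 4.32 mg/L

For a completely mixed reactor with recycle the Lawrence–McCarty relation gives S = K_s·(1 + k_d·θ_c) / [θ_c·(Y·k − k_d) − 1] = 83.1 × (1 + 0.107 × 10.0) / [10.0 × (0.420 × 9.97 − 0.107) − 1] = 172.0 / 39.80 = 4.322 mg/L.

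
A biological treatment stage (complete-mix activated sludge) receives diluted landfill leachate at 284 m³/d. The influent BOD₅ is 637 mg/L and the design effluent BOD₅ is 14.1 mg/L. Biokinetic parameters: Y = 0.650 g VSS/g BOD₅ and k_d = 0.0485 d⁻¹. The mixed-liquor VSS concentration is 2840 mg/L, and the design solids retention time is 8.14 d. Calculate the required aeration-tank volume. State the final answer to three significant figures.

V ≈ 236 m³

Rearranging the biomass balance for a CMAS with decay, V = Y·Q·ΔS·θ_c / [X·(1+k_d θ_c)] = 0.650 × 284 × (637 − 14.1) × 8.14 / [2840 × (1 + 0.0485 × 8.14)] = 9.36×10^5 / 3961 = 236.3 m³.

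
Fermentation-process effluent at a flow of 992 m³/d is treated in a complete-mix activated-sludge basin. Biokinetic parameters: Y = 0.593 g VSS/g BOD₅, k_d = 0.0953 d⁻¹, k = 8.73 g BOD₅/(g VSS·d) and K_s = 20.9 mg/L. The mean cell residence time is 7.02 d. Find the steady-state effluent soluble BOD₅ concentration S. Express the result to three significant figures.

Effluent substrate depends only on kinetics and SRT: S = K_s(1 + k_d θ_c) / [θ_c(Yk − k_d) − 1] = 20.9 × (1 + 0.0953 × 7.02) / [7.02 × (0.593 × 8.73 − 0.0953) − 1] = 34.88 / 34.67 = 1.006 mg/L.

S ≈ 1.01 mg/L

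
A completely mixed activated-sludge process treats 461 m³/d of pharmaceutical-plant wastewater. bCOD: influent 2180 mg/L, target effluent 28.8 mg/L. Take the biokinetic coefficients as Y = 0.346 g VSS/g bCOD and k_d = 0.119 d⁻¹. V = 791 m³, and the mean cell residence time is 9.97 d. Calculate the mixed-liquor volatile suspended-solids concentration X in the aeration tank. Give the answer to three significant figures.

X ≈ 1980 mg/L

From V·X·(1 + k_d·θ_c) = Y·Q·(S₀ − S)·θ_c: X = 0.346 × 461 × (2180 − 28.8) × 9.97 / [791 × (1 + 0.119 × 9.97)] = 1978 mg/L.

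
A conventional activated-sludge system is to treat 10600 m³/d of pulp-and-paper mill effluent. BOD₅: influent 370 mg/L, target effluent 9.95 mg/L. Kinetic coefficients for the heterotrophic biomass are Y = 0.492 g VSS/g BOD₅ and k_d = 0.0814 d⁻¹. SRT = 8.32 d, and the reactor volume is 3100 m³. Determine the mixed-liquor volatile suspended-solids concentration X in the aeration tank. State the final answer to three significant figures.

X ≈ 3000 mg/L

From V·X·(1 + k_d·θ_c) = Y·Q·(S₀ − S)·θ_c: X = 0.492 × 10600 × (370 − 9.95) × 8.32 / [3100 × (1 + 0.0814 × 8.32)] = 3005 mg/L.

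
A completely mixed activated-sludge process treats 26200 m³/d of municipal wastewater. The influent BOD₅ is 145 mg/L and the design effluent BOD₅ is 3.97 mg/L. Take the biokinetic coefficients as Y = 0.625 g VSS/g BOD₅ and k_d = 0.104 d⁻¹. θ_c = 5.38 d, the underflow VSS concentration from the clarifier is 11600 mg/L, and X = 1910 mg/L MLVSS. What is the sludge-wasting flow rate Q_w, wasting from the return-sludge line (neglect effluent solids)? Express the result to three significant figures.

Q_w ≈ 128 m³/d

Rearranging the biomass balance for a CMAS with decay, V = Y·Q·ΔS·θ_c / [X·(1+k_d θ_c)] = 0.625 × 26200 × (145 − 3.97) × 5.38 / [1910 × (1 + 0.104 × 5.38)] = 1.24×10^7 / 2979 = 4171 m³.
Wasting from the return line (neglecting effluent solids): Q_w = V·X / (θ_c·X_r) = 4171 × 1910 / (5.38 × 11600) = 127.7 m³/d.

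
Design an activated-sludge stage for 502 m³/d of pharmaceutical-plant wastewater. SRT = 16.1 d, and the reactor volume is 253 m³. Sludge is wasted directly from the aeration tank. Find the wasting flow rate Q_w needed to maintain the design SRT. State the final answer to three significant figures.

Q_w ≈ 15.7 m³/d

For wasting at MLVSS concentration, Q_w = V/θ_c = 253.0/16.1 = 15.71 m³/d.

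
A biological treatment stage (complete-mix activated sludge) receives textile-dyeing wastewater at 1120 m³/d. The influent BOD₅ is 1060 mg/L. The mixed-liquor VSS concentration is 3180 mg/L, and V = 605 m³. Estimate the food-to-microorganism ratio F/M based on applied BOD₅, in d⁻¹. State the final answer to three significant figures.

F/M ≈ 0.617 d⁻¹

F/M = applied load / biomass = Q·S₀/(V·X) = 1120 × 1060 / (605.0 × 3180) = 0.6171 d⁻¹.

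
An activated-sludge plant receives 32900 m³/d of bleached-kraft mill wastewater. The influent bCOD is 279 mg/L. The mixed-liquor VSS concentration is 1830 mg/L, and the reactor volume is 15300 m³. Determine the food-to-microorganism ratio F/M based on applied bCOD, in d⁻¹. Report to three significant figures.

Food-to-microorganism ratio F/M = Q S₀ / (V X) = 32900 × 279 / (15300 × 1830) = 0.3278 d⁻¹.

F/M ≈ 0.328 d⁻¹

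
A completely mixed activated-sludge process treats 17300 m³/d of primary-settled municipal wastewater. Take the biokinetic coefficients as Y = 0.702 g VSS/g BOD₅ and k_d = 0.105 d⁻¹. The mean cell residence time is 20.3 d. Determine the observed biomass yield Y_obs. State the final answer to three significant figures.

Y_obs = Y / (1 + k_d θ_c) = 0.702 / (1 + 0.105 × 20.3) = 0.702 / 3.131 = 0.2242.

Y_obs ≈ 0.224 g VSS/g BOD₅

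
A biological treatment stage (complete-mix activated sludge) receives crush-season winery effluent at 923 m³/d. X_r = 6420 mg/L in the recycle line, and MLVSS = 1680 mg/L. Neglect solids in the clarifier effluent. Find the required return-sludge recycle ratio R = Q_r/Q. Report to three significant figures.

R ≈ 0.354

R = Q_r/Q = X/(X_r − X) = 1680 / (6420 − 1680) = 0.3544.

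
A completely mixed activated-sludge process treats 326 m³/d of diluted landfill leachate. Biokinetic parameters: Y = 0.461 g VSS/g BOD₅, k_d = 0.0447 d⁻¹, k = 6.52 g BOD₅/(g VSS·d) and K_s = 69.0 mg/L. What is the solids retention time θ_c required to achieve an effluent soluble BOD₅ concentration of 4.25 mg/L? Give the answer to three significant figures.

From 1/θ_c = Y·k·S/(K_s + S) − k_d: Y·k·S/(K_s+S) = 0.461 × 6.52 × 4.25 / (69.0 + 4.25) = 0.1744 d⁻¹.
Then 1/θ_c = μ − k_d = 0.1744 − 0.0447 = 0.1297 d⁻¹, giving θ_c = 7.710 d.

θ_c ≈ 7.71 d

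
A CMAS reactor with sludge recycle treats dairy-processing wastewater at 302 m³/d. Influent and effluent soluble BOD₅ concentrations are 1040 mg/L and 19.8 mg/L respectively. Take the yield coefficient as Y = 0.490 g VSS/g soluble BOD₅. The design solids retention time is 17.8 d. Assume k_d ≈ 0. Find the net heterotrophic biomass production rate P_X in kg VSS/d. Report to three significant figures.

No decay correction is needed, so Y_obs = Y = 0.490.
Q·(S₀ − S) = 302 × (1040 − 19.8) × 10⁻³ = 308.1 kg/d removed.
P_X = Y_obs · Q(S₀ − S) = 0.4900 × 308.1 = 151.0 kg VSS/d.

P_X ≈ 151 kg VSS/d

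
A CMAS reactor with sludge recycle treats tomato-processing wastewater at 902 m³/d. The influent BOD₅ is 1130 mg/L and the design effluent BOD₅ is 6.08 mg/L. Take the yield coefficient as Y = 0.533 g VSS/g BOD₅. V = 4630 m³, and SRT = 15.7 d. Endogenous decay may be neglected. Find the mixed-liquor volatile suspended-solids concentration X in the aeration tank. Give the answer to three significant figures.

Without decay, X = Y Q (S₀−S) θ_c / V = 0.533 × 902 × (1130 − 6.08) × 15.7 / 4630 = 1832 mg/L.

X ≈ 1830 mg/L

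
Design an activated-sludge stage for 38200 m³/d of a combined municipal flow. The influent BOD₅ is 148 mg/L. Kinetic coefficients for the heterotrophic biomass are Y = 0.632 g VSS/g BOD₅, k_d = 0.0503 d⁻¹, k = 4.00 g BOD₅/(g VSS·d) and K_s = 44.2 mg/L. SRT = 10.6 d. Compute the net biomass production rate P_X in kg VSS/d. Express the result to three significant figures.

P_X ≈ 2290 kg VSS/d

For a completely mixed reactor with recycle the Lawrence–McCarty relation gives S = K_s·(1 + k_d·θ_c) / [θ_c·(Y·k − k_d) − 1] = 44.2 × (1 + 0.0503 × 10.6) / [10.6 × (0.632 × 4.00 − 0.0503) − 1] = 67.77 / 25.26 = 2.682 mg/L.
The observed yield is Y_obs = Y/(1 + k_d·θ_c) = 0.632 / (1 + 0.0503 × 10.6) = 0.632 / 1.533 = 0.4122 g VSS per g BOD₅ removed.
Q·(S₀ − S) = 38200 × (148 − 2.68) × 10⁻³ = 5551 kg/d removed.
So the net sludge growth is P_X = 0.4122 × 5551 = 2288 kg VSS/d.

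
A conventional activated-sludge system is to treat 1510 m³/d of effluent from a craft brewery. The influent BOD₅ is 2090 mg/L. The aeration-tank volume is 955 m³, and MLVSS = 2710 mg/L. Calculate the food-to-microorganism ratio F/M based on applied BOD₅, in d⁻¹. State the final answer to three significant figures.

F/M ≈ 1.22 d⁻¹

F/M = applied load / biomass = Q·S₀/(V·X) = 1510 × 2090 / (955.0 × 2710) = 1.219 d⁻¹.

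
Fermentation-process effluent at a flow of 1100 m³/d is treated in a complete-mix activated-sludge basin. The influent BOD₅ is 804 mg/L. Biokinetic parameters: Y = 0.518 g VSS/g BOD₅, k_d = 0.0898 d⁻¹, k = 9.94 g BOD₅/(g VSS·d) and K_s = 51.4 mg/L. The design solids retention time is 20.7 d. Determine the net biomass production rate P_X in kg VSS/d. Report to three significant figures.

P_X ≈ 160 kg VSS/d

For a completely mixed reactor with recycle the Lawrence–McCarty relation gives S = K_s·(1 + k_d·θ_c) / [θ_c·(Y·k − k_d) − 1] = 51.4 × (1 + 0.0898 × 20.7) / [20.7 × (0.518 × 9.94 − 0.0898) − 1] = 146.9 / 103.7 = 1.417 mg/L.
The observed yield is Y_obs = Y/(1 + k_d·θ_c) = 0.518 / (1 + 0.0898 × 20.7) = 0.518 / 2.859 = 0.1812 g VSS per g BOD₅ removed.
Q·(S₀ − S) = 1100 × (804 − 1.42) × 10⁻³ = 882.8 kg/d removed.
So the net sludge growth is P_X = 0.1812 × 882.8 = 160.0 kg VSS/d.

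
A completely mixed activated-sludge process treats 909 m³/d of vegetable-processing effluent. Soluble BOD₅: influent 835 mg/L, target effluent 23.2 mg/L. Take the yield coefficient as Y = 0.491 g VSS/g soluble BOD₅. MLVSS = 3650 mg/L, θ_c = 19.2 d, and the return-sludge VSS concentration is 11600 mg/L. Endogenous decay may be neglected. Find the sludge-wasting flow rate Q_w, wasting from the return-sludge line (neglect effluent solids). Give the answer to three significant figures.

Q_w ≈ 31.2 m³/d

With k_d = 0 the design equation reduces to V = Y Q (S₀−S) θ_c / X = 0.491 × 909 × (835 − 23.2) × 19.2 / 3650 = 1906 m³.
Wasting from the return line (neglecting effluent solids): Q_w = V·X / (θ_c·X_r) = 1906 × 3650 / (19.2 × 11600) = 31.23 m³/d.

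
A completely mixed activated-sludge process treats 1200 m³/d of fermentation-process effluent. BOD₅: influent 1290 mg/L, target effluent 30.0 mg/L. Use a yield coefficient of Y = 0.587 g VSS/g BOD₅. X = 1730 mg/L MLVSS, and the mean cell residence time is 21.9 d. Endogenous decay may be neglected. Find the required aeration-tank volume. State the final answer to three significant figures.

With k_d = 0 the design equation reduces to V = Y Q (S₀−S) θ_c / X = 0.587 × 1200 × (1290 − 30.0) × 21.9 / 1730 = 11235 m³.

V ≈ 11200 m³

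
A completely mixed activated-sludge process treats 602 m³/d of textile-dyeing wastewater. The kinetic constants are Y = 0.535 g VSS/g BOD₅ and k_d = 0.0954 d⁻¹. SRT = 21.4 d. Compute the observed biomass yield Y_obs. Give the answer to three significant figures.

Y_obs = Y / (1 + k_d θ_c) = 0.535 / (1 + 0.0954 × 21.4) = 0.535 / 3.042 = 0.1759.

Y_obs ≈ 0.176 g VSS/g BOD₅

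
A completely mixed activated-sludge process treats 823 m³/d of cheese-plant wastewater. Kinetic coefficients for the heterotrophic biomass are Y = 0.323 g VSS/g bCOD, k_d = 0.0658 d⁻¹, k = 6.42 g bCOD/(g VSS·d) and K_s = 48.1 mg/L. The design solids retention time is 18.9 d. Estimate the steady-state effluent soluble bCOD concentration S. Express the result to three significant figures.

S ≈ 2.92 mg/L

Effluent substrate depends only on kinetics and SRT: S = K_s(1 + k_d θ_c) / [θ_c(Yk − k_d) − 1] = 48.1 × (1 + 0.0658 × 18.9) / [18.9 × (0.323 × 6.42 − 0.0658) − 1] = 107.9 / 36.95 = 2.921 mg/L.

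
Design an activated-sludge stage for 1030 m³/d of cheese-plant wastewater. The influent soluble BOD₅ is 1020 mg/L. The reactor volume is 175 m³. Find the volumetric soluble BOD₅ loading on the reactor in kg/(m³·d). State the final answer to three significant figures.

L_v = Q S₀ / V = 1030 × 1020 × 10⁻³ / 175.0 = 6.003 kg/(m³·d).

L_v ≈ 6.00 kg soluble BOD₅/(m³·d)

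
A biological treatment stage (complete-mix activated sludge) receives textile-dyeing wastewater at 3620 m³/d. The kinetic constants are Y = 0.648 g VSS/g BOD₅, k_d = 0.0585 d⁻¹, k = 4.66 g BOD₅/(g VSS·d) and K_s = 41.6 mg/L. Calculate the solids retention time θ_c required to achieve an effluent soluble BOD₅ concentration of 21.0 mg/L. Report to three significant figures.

θ_c ≈ 1.05 d

From 1/θ_c = Y·k·S/(K_s + S) − k_d: Y·k·S/(K_s+S) = 0.648 × 4.66 × 21.0 / (41.6 + 21.0) = 1.013 d⁻¹.
1/θ_c = 1.013 − 0.0585 = 0.9545 d⁻¹, so θ_c = 1.048 d.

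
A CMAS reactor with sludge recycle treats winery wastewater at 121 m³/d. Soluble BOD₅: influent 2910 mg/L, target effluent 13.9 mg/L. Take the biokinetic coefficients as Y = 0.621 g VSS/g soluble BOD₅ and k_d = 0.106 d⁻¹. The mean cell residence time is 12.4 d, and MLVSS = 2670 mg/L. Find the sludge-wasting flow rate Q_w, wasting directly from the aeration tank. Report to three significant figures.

Rearranging the biomass balance for a CMAS with decay, V = Y·Q·ΔS·θ_c / [X·(1+k_d θ_c)] = 0.621 × 121 × (2910 − 13.9) × 12.4 / [2670 × (1 + 0.106 × 12.4)] = 2.7×10^6 / 6179 = 436.7 m³.
For wasting at MLVSS concentration, Q_w = V/θ_c = 436.7/12.4 = 35.22 m³/d.

Q_w ≈ 35.2 m³/d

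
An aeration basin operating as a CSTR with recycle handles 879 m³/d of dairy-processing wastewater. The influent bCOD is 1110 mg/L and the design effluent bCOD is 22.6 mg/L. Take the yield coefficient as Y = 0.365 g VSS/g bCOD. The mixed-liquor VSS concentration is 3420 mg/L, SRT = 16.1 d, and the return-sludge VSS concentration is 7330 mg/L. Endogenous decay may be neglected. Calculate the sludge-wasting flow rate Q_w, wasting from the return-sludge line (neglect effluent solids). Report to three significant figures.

Q_w ≈ 47.6 m³/d

Biomass mass balance (decay neglected): V·X = Y·Q·(S₀ − S)·θ_c, so V = 0.365 × 879 × (1110 − 22.6) × 16.1 / 3420 = 1642 m³.
Wasting from the return line (neglecting effluent solids): Q_w = V·X / (θ_c·X_r) = 1642 × 3420 / (16.1 × 7330) = 47.60 m³/d.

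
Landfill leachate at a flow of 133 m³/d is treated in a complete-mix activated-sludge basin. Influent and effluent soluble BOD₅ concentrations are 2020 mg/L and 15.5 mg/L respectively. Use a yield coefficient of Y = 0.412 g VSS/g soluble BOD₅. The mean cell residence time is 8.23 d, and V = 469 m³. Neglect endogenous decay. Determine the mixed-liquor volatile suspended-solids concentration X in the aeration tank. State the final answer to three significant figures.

X ≈ 1930 mg/L

X = Y·Q·ΔS·θ_c / V = 0.412 × 133 × (2020 − 15.5) × 8.23 / 469 = 1927 mg/L.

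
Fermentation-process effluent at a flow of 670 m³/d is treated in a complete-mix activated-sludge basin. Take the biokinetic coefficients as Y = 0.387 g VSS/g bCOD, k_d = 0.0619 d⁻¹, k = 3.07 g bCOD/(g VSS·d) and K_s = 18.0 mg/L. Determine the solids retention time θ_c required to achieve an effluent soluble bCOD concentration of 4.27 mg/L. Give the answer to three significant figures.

At the target effluent, Y k S/(K_s+S) = 0.387×3.07×4.27/22.27 = 0.2278 d⁻¹.
Then 1/θ_c = μ − k_d = 0.2278 − 0.0619 = 0.1659 d⁻¹, giving θ_c = 6.028 d.

θ_c ≈ 6.03 d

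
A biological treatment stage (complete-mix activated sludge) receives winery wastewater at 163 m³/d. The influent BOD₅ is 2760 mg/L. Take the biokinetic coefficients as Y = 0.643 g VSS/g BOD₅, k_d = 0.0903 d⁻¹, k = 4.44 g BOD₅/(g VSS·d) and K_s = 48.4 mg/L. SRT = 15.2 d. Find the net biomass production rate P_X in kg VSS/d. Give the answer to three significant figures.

P_X ≈ 122 kg VSS/d

Effluent substrate depends only on kinetics and SRT: S = K_s(1 + k_d θ_c) / [θ_c(Yk − k_d) − 1] = 48.4 × (1 + 0.0903 × 15.2) / [15.2 × (0.643 × 4.44 − 0.0903) − 1] = 114.8 / 41.02 = 2.799 mg/L.
Correct the yield for decay: Y_obs = Y/(1 + k_d θ_c) = 0.643 / (1 + 0.0903 × 15.2) = 0.643 / 2.373 = 0.2710.
Substrate removed = Q·(S₀ − S) = 163 m³/d × (2760 − 2.80) g/m³ = 4.49×10^5 g/d = 449.4 kg/d.
So the net sludge growth is P_X = 0.2710 × 449.4 = 121.8 kg VSS/d.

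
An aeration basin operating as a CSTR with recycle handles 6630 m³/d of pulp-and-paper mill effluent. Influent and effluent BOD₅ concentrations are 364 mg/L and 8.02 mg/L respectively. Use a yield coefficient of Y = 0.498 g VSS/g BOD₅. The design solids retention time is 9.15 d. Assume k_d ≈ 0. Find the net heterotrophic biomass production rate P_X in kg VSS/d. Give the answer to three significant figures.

P_X ≈ 1180 kg VSS/d

Since k_d ≈ 0, Y_obs = Y = 0.498 g VSS/g BOD₅.
Q·(S₀ − S) = 6630 × (364 − 8.02) × 10⁻³ = 2360 kg/d removed.
P_X = Y_obs · Q(S₀ − S) = 0.4980 × 2360 = 1175 kg VSS/d.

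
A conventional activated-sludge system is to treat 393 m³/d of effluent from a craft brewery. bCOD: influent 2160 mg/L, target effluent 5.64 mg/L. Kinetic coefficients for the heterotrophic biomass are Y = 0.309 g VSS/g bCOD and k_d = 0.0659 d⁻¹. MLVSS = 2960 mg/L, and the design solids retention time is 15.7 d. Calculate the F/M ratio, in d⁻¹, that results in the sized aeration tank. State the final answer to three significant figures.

Rearranging the biomass balance for a CMAS with decay, V = Y·Q·ΔS·θ_c / [X·(1+k_d θ_c)] = 0.309 × 393 × (2160 − 5.64) × 15.7 / [2960 × (1 + 0.0659 × 15.7)] = 4.11×10^6 / 6023 = 682.0 m³.
Food-to-microorganism ratio F/M = Q S₀ / (V X) = 393 × 2160 / (682.0 × 2960) = 0.4205 d⁻¹.

F/M ≈ 0.420 d⁻¹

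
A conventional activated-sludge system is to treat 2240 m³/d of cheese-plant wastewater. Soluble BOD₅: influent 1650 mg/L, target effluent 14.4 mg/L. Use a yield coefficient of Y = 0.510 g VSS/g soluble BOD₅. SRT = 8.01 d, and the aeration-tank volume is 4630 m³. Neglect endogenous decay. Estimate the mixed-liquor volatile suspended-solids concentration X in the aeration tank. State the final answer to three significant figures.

X = Y·Q·ΔS·θ_c / V = 0.510 × 2240 × (1650 − 14.4) × 8.01 / 4630 = 3233 mg/L.

X ≈ 3230 mg/L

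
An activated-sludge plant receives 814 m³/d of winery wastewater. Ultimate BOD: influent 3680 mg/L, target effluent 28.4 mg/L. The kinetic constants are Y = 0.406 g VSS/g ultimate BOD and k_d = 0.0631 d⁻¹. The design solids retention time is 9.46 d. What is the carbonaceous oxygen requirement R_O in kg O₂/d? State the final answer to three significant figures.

The observed yield is Y_obs = Y/(1 + k_d·θ_c) = 0.406 / (1 + 0.0631 × 9.46) = 0.406 / 1.597 = 0.2542 g VSS per g ultimate BOD removed.
Substrate removed = Q·(S₀ − S) = 814 m³/d × (3680 − 28.4) g/m³ = 2.97×10^6 g/d = 2972 kg/d.
P_X = Y_obs·Q·(S₀ − S) = 0.2542 × 2972 = 755.7 kg VSS/d.
R_O = Q·(S₀ − S) − 1.42·P_X = 2972 − 1.42 × 755.7 = 1899 kg O₂/d.

R_O ≈ 1900 kg O₂/d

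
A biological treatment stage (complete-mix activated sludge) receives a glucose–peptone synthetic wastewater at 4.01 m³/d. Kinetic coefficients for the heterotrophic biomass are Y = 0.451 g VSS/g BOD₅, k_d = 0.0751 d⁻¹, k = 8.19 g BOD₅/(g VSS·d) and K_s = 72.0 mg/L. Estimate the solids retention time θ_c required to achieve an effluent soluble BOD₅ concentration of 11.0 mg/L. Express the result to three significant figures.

Specific growth rate at S = 11.0 mg/L: μ = YkS/(K_s+S) = 0.451·8.19·11.0/(72.0+11.0) = 0.4895 d⁻¹.
Then 1/θ_c = μ − k_d = 0.4895 − 0.0751 = 0.4144 d⁻¹, giving θ_c = 2.413 d.

θ_c ≈ 2.41 d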